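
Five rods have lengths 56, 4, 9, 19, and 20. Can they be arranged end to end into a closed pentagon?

For a pentagon, each side must be shorter than the sum of the others.
Here the longest side is 56, but the remaining 4 sides sum to only 52.

No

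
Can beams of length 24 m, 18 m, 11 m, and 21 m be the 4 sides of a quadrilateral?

A quadrilateral exists iff every side is shorter than the sum of the others — equivalently, the longest side is less than the sum of the rest.
Longest side 24 < 50 (sum of the remaining 3), so yes.

Yes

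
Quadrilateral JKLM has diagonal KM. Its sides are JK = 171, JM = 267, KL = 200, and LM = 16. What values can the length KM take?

From triangle JKM: |171 − 267| < KM < 171 + 267, i.e. 96 < KM < 438.
From triangle LKM: 184 < KM < 216.
Both must hold, so KM lies in the intersection.

184 < KM < 216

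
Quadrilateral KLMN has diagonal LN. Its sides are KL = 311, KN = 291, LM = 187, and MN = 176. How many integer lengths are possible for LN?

From triangle KLN: 20 < LN < 602.
From triangle MLN: 11 < LN < 363.
Intersection: 20 < LN < 363, so integers 21 through 362: 342 values.

342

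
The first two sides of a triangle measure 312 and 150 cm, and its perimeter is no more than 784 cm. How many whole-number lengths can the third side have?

160

Triangle inequality: 162 < x < 462. Perimeter ≤ 784 gives x ≤ 784 − 312 − 150 = 322.
So 162 < x ≤ 322; integers 163 through 322: 160 values.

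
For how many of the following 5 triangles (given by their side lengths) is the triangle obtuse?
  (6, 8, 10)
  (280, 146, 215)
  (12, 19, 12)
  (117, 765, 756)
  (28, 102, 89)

3

(6,8,10): 6²+8² = 100 = 10² → right
(280,146,215): 146²+215² = 67541 < 78400 = 280² → obtuse
(12,19,12): 12²+12² = 288 < 361 = 19² → obtuse
(117,765,756): 117²+756² = 585225 = 765² → right
(28,102,89): 28²+89² = 8705 < 10404 = 102² → obtuse
3 of the 5 are obtuse.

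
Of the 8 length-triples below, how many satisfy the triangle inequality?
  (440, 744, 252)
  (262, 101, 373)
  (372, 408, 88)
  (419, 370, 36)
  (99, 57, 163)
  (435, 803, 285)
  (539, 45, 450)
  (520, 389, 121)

(252,440,744): 252+440 ≤ 744 → not valid
(101,262,373): 101+262 ≤ 373 → not valid
(88,372,408): 88+372 > 408 → valid
(36,370,419): 36+370 ≤ 419 → not valid
(57,99,163): 57+99 ≤ 163 → not valid
(285,435,803): 285+435 ≤ 803 → not valid
(45,450,539): 45+450 ≤ 539 → not valid
(121,389,520): 121+389 ≤ 520 → not valid
1 of the 8 triples forms a triangle.

1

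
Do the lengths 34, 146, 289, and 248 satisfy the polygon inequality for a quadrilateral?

A quadrilateral exists iff every side is shorter than the sum of the others — equivalently, the longest side is less than the sum of the rest.
Longest side 289 < 428 (sum of the remaining 3), so yes.

Yes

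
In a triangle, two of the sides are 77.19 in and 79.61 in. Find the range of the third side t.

By the triangle inequality, t must be less than 77.19 + 79.61 = 156.80 and greater than |77.19 − 79.61| = 2.42.

2.42 < t < 156.80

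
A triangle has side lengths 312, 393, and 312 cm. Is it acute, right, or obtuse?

Compare the square of the longest side to the sum of squares of the other two: 312² + 312² = 194688 > 154449 = 393².

acute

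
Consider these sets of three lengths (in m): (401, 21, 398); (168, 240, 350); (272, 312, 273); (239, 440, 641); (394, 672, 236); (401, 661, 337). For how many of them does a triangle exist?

(21,398,401): 21+398 > 401 → valid
(168,240,350): 168+240 > 350 → valid
(272,273,312): 272+273 > 312 → valid
(239,440,641): 239+440 > 641 → valid
(236,394,672): 236+394 ≤ 672 → not valid
(337,401,661): 337+401 > 661 → valid
5 of the 6 triples form a triangle.

5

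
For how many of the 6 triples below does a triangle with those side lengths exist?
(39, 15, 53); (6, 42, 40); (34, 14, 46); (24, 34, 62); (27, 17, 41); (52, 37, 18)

(15,39,53): 15+39 > 53 → valid
(6,40,42): 6+40 > 42 → valid
(14,34,46): 14+34 > 46 → valid
(24,34,62): 24+34 ≤ 62 → not valid
(17,27,41): 17+27 > 41 → valid
(18,37,52): 18+37 > 52 → valid
5 of the 6 triples form a triangle.

5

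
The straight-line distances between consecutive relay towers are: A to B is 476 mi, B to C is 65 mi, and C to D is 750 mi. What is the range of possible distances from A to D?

209 ≤ AD ≤ 1291 mi

The maximum is all hops collinear in one direction: 476 + 65 + 750 = 1291.
The longest hop is 750; the others sum to 541. Folding the others back against it leaves at least 750 − 541 = 209.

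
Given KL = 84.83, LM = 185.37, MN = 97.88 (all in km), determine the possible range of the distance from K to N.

2.66 ≤ KN ≤ 368.08 km

The maximum is all hops collinear in one direction: 84.83 + 185.37 + 97.88 = 368.08.
The longest hop is 185.37; the others sum to 182.71. Folding the others back against it leaves at least 185.37 − 182.71 = 2.66.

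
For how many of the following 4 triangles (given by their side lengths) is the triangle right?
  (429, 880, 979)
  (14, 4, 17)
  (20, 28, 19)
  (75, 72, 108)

1

(429,880,979): 429²+880² = 958441 = 979² → right
(14,4,17): 4²+14² = 212 < 289 = 17² → obtuse
(20,28,19): 19²+20² = 761 < 784 = 28² → obtuse
(75,72,108): 72²+75² = 10809 < 11664 = 108² → obtuse
1 of the 4 is right.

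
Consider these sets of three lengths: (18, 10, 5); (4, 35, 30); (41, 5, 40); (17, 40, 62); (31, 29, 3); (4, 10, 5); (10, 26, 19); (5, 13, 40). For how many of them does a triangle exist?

(5,10,18): 5+10 ≤ 18 → not valid
(4,30,35): 4+30 ≤ 35 → not valid
(5,40,41): 5+40 > 41 → valid
(17,40,62): 17+40 ≤ 62 → not valid
(3,29,31): 3+29 > 31 → valid
(4,5,10): 4+5 ≤ 10 → not valid
(10,19,26): 10+19 > 26 → valid
(5,13,40): 5+13 ≤ 40 → not valid
3 of the 8 triples form a triangle.

3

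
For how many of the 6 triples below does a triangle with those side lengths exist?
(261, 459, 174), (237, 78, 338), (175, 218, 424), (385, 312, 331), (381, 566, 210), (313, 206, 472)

(174,261,459): 174+261 ≤ 459 → not valid
(78,237,338): 78+237 ≤ 338 → not valid
(175,218,424): 175+218 ≤ 424 → not valid
(312,331,385): 312+331 > 385 → valid
(210,381,566): 210+381 > 566 → valid
(206,313,472): 206+313 > 472 → valid
3 of the 6 triples form a triangle.

3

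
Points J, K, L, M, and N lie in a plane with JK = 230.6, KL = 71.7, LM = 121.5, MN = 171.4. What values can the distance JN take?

0 ≤ JN ≤ 595.2

The maximum is all hops collinear in one direction: 230.6 + 71.7 + 121.5 + 171.4 = 595.2.
The longest hop is 230.6; the others sum to 364.6. Since 230.6 ≤ 364.6, the path can fold back on itself completely, so the minimum distance is 0.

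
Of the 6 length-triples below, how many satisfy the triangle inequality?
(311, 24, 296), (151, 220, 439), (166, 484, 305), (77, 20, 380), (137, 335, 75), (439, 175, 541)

2

(24,296,311): 24+296 > 311 → valid
(151,220,439): 151+220 ≤ 439 → not valid
(166,305,484): 166+305 ≤ 484 → not valid
(20,77,380): 20+77 ≤ 380 → not valid
(75,137,335): 75+137 ≤ 335 → not valid
(175,439,541): 175+439 > 541 → valid
2 of the 6 triples form a triangle.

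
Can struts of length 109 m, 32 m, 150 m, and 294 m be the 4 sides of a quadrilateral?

For a quadrilateral, each side must be shorter than the sum of the others.
Here the longest side is 294, but the remaining 3 sides sum to only 291.

No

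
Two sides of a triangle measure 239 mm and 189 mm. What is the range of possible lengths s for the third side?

50 < s < 428

By the triangle inequality, s must be less than 239 + 189 = 428 and greater than |239 − 189| = 50.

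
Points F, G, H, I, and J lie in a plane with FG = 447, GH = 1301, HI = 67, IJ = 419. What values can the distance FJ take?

368 ≤ FJ ≤ 2234

The maximum is all hops collinear in one direction: 447 + 1301 + 67 + 419 = 2234.
The longest hop is 1301; the others sum to 933. Folding the others back against it leaves at least 1301 − 933 = 368.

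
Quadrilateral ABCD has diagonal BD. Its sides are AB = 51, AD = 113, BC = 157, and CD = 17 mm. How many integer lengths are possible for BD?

From triangle ABD: 62 < BD < 164.
From triangle CBD: 140 < BD < 174.
Intersection: 140 < BD < 164, so integers 141 through 163: 23 values.

23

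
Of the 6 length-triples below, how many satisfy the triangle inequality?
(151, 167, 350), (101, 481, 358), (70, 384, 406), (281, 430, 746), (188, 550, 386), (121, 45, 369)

(151,167,350): 151+167 ≤ 350 → not valid
(101,358,481): 101+358 ≤ 481 → not valid
(70,384,406): 70+384 > 406 → valid
(281,430,746): 281+430 ≤ 746 → not valid
(188,386,550): 188+386 > 550 → valid
(45,121,369): 45+121 ≤ 369 → not valid
2 of the 6 triples form a triangle.

2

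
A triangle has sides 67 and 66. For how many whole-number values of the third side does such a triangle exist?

131

The third side lies in the open interval (1, 133).
Integers from 2 to 132 inclusive: 132 − 2 + 1 = 131.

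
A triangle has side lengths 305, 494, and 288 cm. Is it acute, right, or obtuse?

obtuse

Compare the square of the longest side to the sum of squares of the other two: 288² + 305² = 175969 < 244036 = 494².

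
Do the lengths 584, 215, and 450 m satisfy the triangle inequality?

The longest side is 584, and the other two sum to 665.
Since 665 > 584, the triangle inequality holds.

Yes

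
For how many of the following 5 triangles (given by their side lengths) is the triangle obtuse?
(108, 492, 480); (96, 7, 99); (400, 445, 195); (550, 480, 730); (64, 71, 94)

(108,492,480): 108²+480² = 242064 = 492² → right
(96,7,99): 7²+96² = 9265 < 9801 = 99² → obtuse
(400,445,195): 195²+400² = 198025 = 445² → right
(550,480,730): 480²+550² = 532900 = 730² → right
(64,71,94): 64²+71² = 9137 > 8836 = 94² → acute
1 of the 5 is obtuse.

1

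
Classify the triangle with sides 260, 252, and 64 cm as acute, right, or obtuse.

right

Compare the square of the longest side to the sum of squares of the other two: 64² + 252² = 67600 = 260².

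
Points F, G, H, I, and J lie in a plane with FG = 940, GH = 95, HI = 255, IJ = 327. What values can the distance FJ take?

263 ≤ FJ ≤ 1617

The maximum is all hops collinear in one direction: 940 + 95 + 255 + 327 = 1617.
The longest hop is 940; the others sum to 677. Folding the others back against it leaves at least 940 − 677 = 263.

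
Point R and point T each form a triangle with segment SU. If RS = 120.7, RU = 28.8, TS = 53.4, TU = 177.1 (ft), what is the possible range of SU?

123.7 < SU < 149.5

From triangle RSU: |120.7 − 28.8| < SU < 120.7 + 28.8, i.e. 91.9 < SU < 149.5.
From triangle TSU: 123.7 < SU < 230.5.
Both must hold, so SU lies in the intersection.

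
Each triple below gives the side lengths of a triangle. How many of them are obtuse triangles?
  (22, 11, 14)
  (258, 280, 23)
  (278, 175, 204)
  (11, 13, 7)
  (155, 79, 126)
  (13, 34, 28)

5

(22,11,14): 11²+14² = 317 < 484 = 22² → obtuse
(258,280,23): 23²+258² = 67093 < 78400 = 280² → obtuse
(278,175,204): 175²+204² = 72241 < 77284 = 278² → obtuse
(11,13,7): 7²+11² = 170 > 169 = 13² → acute
(155,79,126): 79²+126² = 22117 < 24025 = 155² → obtuse
(13,34,28): 13²+28² = 953 < 1156 = 34² → obtuse
5 of the 6 are obtuse.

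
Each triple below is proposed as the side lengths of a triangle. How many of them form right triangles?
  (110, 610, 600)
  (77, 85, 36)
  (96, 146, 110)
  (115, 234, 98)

(110,610,600): 110²+600² = 372100 = 610² → right
(77,85,36): 36²+77² = 7225 = 85² → right
(96,146,110): 96²+110² = 21316 = 146² → right
(115,234,98): 98+115 ≤ 234, not a triangle
3 of the 4 are right.

3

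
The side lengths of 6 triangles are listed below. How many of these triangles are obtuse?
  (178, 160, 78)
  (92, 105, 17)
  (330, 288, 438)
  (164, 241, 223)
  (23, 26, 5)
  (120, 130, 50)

(178,160,78): 78²+160² = 31684 = 178² → right
(92,105,17): 17²+92² = 8753 < 11025 = 105² → obtuse
(330,288,438): 288²+330² = 191844 = 438² → right
(164,241,223): 164²+223² = 76625 > 58081 = 241² → acute
(23,26,5): 5²+23² = 554 < 676 = 26² → obtuse
(120,130,50): 50²+120² = 16900 = 130² → right
2 of the 6 are obtuse.

2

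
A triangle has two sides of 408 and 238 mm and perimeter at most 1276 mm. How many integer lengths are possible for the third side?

460

Triangle inequality: 170 < x < 646. Perimeter ≤ 1276 gives x ≤ 1276 − 408 − 238 = 630.
So 170 < x ≤ 630; integers 171 through 630: 460 values.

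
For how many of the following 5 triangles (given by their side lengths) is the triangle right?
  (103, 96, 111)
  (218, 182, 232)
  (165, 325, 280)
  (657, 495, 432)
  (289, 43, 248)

(103,96,111): 96²+103² = 19825 > 12321 = 111² → acute
(218,182,232): 182²+218² = 80648 > 53824 = 232² → acute
(165,325,280): 165²+280² = 105625 = 325² → right
(657,495,432): 432²+495² = 431649 = 657² → right
(289,43,248): 43²+248² = 63353 < 83521 = 289² → obtuse
2 of the 5 are right.

2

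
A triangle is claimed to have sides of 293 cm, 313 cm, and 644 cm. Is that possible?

The longest side is 644, but the other two sum to only 606.
606 < 644, so the triangle inequality fails.

No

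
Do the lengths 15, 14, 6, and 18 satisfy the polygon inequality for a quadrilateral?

A quadrilateral exists iff every side is shorter than the sum of the others — equivalently, the longest side is less than the sum of the rest.
Longest side 18 < 35 (sum of the remaining 3), so yes.

Yes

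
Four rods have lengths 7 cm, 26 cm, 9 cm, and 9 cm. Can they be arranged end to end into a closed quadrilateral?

No

For a quadrilateral, each side must be shorter than the sum of the others.
Here the longest side is 26, but the remaining 3 sides sum to only 25.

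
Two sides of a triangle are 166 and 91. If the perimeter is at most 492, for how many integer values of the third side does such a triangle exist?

Triangle inequality: 75 < x < 257. Perimeter ≤ 492 gives x ≤ 492 − 166 − 91 = 235.
So 75 < x ≤ 235; integers 76 through 235: 160 values.

160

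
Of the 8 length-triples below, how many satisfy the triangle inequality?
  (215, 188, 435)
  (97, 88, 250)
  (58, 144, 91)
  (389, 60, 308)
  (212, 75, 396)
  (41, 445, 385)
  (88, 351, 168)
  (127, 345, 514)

1

(188,215,435): 188+215 ≤ 435 → not valid
(88,97,250): 88+97 ≤ 250 → not valid
(58,91,144): 58+91 > 144 → valid
(60,308,389): 60+308 ≤ 389 → not valid
(75,212,396): 75+212 ≤ 396 → not valid
(41,385,445): 41+385 ≤ 445 → not valid
(88,168,351): 88+168 ≤ 351 → not valid
(127,345,514): 127+345 ≤ 514 → not valid
1 of the 8 triples forms a triangle.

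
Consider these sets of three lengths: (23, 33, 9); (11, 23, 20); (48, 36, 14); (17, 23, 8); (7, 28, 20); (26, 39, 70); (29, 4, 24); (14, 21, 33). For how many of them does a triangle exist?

(9,23,33): 9+23 ≤ 33 → not valid
(11,20,23): 11+20 > 23 → valid
(14,36,48): 14+36 > 48 → valid
(8,17,23): 8+17 > 23 → valid
(7,20,28): 7+20 ≤ 28 → not valid
(26,39,70): 26+39 ≤ 70 → not valid
(4,24,29): 4+24 ≤ 29 → not valid
(14,21,33): 14+21 > 33 → valid
4 of the 8 triples form a triangle.

4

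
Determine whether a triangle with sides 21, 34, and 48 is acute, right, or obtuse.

Compare the square of the longest side to the sum of squares of the other two: 21² + 34² = 1597 < 2304 = 48².

obtuse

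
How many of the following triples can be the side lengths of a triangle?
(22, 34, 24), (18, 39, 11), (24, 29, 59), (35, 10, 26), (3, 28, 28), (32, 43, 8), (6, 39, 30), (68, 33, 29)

(22,24,34): 22+24 > 34 → valid
(11,18,39): 11+18 ≤ 39 → not valid
(24,29,59): 24+29 ≤ 59 → not valid
(10,26,35): 10+26 > 35 → valid
(3,28,28): 3+28 > 28 → valid
(8,32,43): 8+32 ≤ 43 → not valid
(6,30,39): 6+30 ≤ 39 → not valid
(29,33,68): 29+33 ≤ 68 → not valid
3 of the 8 triples form a triangle.

3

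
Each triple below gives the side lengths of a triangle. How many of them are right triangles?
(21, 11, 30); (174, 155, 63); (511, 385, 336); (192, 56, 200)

2

(21,11,30): 11²+21² = 562 < 900 = 30² → obtuse
(174,155,63): 63²+155² = 27994 < 30276 = 174² → obtuse
(511,385,336): 336²+385² = 261121 = 511² → right
(192,56,200): 56²+192² = 40000 = 200² → right
2 of the 4 are right.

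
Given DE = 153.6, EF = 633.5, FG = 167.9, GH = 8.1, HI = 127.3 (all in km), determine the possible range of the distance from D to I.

176.6 ≤ DI ≤ 1090.4 km

The maximum is all hops collinear in one direction: 153.6 + 633.5 + 167.9 + 8.1 + 127.3 = 1090.4.
The longest hop is 633.5; the others sum to 456.9. Folding the others back against it leaves at least 633.5 − 456.9 = 176.6.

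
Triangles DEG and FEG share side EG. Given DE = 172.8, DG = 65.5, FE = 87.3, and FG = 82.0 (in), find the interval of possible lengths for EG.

107.3 < EG < 169.3

From triangle DEG: |172.8 − 65.5| < EG < 172.8 + 65.5, i.e. 107.3 < EG < 238.3.
From triangle FEG: 5.3 < EG < 169.3.
Both must hold, so EG lies in the intersection.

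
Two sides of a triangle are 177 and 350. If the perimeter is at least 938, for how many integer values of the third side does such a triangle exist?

116

Triangle inequality: 173 < x < 527. Perimeter ≥ 938 gives x ≥ 938 − 177 − 350 = 411.
So 411 ≤ x < 527; integers 411 through 526: 116 values.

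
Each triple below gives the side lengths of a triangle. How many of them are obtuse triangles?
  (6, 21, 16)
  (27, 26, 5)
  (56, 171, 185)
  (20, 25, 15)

3

(6,21,16): 6²+16² = 292 < 441 = 21² → obtuse
(27,26,5): 5²+26² = 701 < 729 = 27² → obtuse
(56,171,185): 56²+171² = 32377 < 34225 = 185² → obtuse
(20,25,15): 15²+20² = 625 = 25² → right
3 of the 4 are obtuse.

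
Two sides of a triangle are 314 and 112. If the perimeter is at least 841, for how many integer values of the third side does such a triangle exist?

11

Triangle inequality: 202 < x < 426. Perimeter ≥ 841 gives x ≥ 841 − 314 − 112 = 415.
So 415 ≤ x < 426; integers 415 through 425: 11 values.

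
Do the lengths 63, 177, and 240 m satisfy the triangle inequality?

No

The two shorter sides sum to 240, exactly equal to the longest side 240.
That gives only a degenerate (flat) triangle — the inequality must be strict.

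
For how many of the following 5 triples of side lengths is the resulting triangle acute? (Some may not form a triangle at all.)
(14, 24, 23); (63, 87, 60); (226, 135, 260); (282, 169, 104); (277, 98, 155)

(14,24,23): 14²+23² = 725 > 576 = 24² → acute
(63,87,60): 60²+63² = 7569 = 87² → right
(226,135,260): 135²+226² = 69301 > 67600 = 260² → acute
(282,169,104): 104+169 ≤ 282, not a triangle
(277,98,155): 98+155 ≤ 277, not a triangle
2 of the 5 are acute.

2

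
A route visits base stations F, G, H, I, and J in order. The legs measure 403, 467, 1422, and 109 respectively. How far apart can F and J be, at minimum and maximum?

443 ≤ FJ ≤ 2401

The maximum is all hops collinear in one direction: 403 + 467 + 1422 + 109 = 2401.
The longest hop is 1422; the others sum to 979. Folding the others back against it leaves at least 1422 − 979 = 443.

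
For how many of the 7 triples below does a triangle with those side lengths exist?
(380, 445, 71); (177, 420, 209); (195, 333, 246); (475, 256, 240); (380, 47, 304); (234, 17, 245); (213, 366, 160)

(71,380,445): 71+380 > 445 → valid
(177,209,420): 177+209 ≤ 420 → not valid
(195,246,333): 195+246 > 333 → valid
(240,256,475): 240+256 > 475 → valid
(47,304,380): 47+304 ≤ 380 → not valid
(17,234,245): 17+234 > 245 → valid
(160,213,366): 160+213 > 366 → valid
5 of the 7 triples form a triangle.

5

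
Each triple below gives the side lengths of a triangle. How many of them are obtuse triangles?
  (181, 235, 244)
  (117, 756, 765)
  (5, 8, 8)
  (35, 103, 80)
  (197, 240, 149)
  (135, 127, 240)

(181,235,244): 181²+235² = 87986 > 59536 = 244² → acute
(117,756,765): 117²+756² = 585225 = 765² → right
(5,8,8): 5²+8² = 89 > 64 = 8² → acute
(35,103,80): 35²+80² = 7625 < 10609 = 103² → obtuse
(197,240,149): 149²+197² = 61010 > 57600 = 240² → acute
(135,127,240): 127²+135² = 34354 < 57600 = 240² → obtuse
2 of the 6 are obtuse.

2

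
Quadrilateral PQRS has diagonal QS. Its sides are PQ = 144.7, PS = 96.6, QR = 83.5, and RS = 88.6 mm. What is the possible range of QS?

48.1 < QS < 172.1

From triangle PQS: |144.7 − 96.6| < QS < 144.7 + 96.6, i.e. 48.1 < QS < 241.3.
From triangle RQS: 5.1 < QS < 172.1.
Both must hold, so QS lies in the intersection.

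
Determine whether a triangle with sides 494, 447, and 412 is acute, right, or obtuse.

acute

Compare the square of the longest side to the sum of squares of the other two: 412² + 447² = 369553 > 244036 = 494².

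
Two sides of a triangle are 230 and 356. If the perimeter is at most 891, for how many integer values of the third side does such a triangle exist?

Triangle inequality: 126 < x < 586. Perimeter ≤ 891 gives x ≤ 891 − 230 − 356 = 305.
So 126 < x ≤ 305; integers 127 through 305: 179 values.

179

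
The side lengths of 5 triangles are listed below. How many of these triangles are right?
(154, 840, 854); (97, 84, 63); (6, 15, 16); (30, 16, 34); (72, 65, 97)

3

(154,840,854): 154²+840² = 729316 = 854² → right
(97,84,63): 63²+84² = 11025 > 9409 = 97² → acute
(6,15,16): 6²+15² = 261 > 256 = 16² → acute
(30,16,34): 16²+30² = 1156 = 34² → right
(72,65,97): 65²+72² = 9409 = 97² → right
3 of the 5 are right.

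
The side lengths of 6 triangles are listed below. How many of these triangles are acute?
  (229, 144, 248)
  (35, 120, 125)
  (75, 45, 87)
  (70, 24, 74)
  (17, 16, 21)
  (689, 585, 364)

(229,144,248): 144²+229² = 73177 > 61504 = 248² → acute
(35,120,125): 35²+120² = 15625 = 125² → right
(75,45,87): 45²+75² = 7650 > 7569 = 87² → acute
(70,24,74): 24²+70² = 5476 = 74² → right
(17,16,21): 16²+17² = 545 > 441 = 21² → acute
(689,585,364): 364²+585² = 474721 = 689² → right
3 of the 6 are acute.

3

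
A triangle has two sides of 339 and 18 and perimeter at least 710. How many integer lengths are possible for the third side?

Triangle inequality: 321 < x < 357. Perimeter ≥ 710 gives x ≥ 710 − 339 − 18 = 353.
So 353 ≤ x < 357; integers 353 through 356: 4 values.

4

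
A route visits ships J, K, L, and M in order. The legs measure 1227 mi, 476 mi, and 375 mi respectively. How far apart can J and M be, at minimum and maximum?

The maximum is all hops collinear in one direction: 1227 + 476 + 375 = 2078.
The longest hop is 1227; the others sum to 851. Folding the others back against it leaves at least 1227 − 851 = 376.

376 ≤ JM ≤ 2078 mi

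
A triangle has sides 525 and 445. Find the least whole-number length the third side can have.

The third side must be strictly greater than |525 − 445| = 80.
The smallest integer above 80 is 81.

81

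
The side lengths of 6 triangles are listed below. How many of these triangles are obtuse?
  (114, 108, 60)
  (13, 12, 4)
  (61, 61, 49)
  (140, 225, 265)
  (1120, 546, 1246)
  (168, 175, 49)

1

(114,108,60): 60²+108² = 15264 > 12996 = 114² → acute
(13,12,4): 4²+12² = 160 < 169 = 13² → obtuse
(61,61,49): 49²+61² = 6122 > 3721 = 61² → acute
(140,225,265): 140²+225² = 70225 = 265² → right
(1120,546,1246): 546²+1120² = 1552516 = 1246² → right
(168,175,49): 49²+168² = 30625 = 175² → right
1 of the 6 is obtuse.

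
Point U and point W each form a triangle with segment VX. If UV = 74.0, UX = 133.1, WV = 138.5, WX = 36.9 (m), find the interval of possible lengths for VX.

101.6 < VX < 175.4

From triangle UVX: |74.0 − 133.1| < VX < 74.0 + 133.1, i.e. 59.1 < VX < 207.1.
From triangle WVX: 101.6 < VX < 175.4.
Both must hold, so VX lies in the intersection.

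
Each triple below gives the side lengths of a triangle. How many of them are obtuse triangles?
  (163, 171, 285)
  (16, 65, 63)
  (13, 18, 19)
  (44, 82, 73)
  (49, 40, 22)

2

(163,171,285): 163²+171² = 55810 < 81225 = 285² → obtuse
(16,65,63): 16²+63² = 4225 = 65² → right
(13,18,19): 13²+18² = 493 > 361 = 19² → acute
(44,82,73): 44²+73² = 7265 > 6724 = 82² → acute
(49,40,22): 22²+40² = 2084 < 2401 = 49² → obtuse
2 of the 5 are obtuse.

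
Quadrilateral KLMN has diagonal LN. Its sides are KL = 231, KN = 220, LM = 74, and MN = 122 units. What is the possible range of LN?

From triangle KLN: |231 − 220| < LN < 231 + 220, i.e. 11 < LN < 451.
From triangle MLN: 48 < LN < 196.
Both must hold, so LN lies in the intersection.

48 < LN < 196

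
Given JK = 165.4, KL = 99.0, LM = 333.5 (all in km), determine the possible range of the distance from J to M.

69.1 ≤ JM ≤ 597.9 km

The maximum is all hops collinear in one direction: 165.4 + 99.0 + 333.5 = 597.9.
The longest hop is 333.5; the others sum to 264.4. Folding the others back against it leaves at least 333.5 − 264.4 = 69.1.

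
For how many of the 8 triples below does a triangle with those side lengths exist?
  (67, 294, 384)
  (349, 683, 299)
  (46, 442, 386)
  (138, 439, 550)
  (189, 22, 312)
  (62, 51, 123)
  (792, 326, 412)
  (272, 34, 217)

1

(67,294,384): 67+294 ≤ 384 → not valid
(299,349,683): 299+349 ≤ 683 → not valid
(46,386,442): 46+386 ≤ 442 → not valid
(138,439,550): 138+439 > 550 → valid
(22,189,312): 22+189 ≤ 312 → not valid
(51,62,123): 51+62 ≤ 123 → not valid
(326,412,792): 326+412 ≤ 792 → not valid
(34,217,272): 34+217 ≤ 272 → not valid
1 of the 8 triples forms a triangle.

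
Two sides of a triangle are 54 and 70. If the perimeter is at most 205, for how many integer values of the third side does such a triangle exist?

Triangle inequality: 16 < x < 124. Perimeter ≤ 205 gives x ≤ 205 − 54 − 70 = 81.
So 16 < x ≤ 81; integers 17 through 81: 65 values.

65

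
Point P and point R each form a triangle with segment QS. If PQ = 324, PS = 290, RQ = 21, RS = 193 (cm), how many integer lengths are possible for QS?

From triangle PQS: 34 < QS < 614.
From triangle RQS: 172 < QS < 214.
Intersection: 172 < QS < 214, so integers 173 through 213: 41 values.

41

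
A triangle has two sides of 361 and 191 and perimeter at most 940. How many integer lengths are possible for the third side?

218

Triangle inequality: 170 < x < 552. Perimeter ≤ 940 gives x ≤ 940 − 361 − 191 = 388.
So 170 < x ≤ 388; integers 171 through 388: 218 values.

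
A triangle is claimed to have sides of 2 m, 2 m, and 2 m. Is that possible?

The longest side is 2, and the other two sum to 4.
Since 4 > 2, the triangle inequality holds.

Yes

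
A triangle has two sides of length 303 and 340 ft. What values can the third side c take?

37 < c < 643

By the triangle inequality, c must be less than 303 + 340 = 643 and greater than |303 − 340| = 37.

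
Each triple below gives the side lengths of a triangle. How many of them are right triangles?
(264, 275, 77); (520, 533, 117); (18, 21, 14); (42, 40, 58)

3

(264,275,77): 77²+264² = 75625 = 275² → right
(520,533,117): 117²+520² = 284089 = 533² → right
(18,21,14): 14²+18² = 520 > 441 = 21² → acute
(42,40,58): 40²+42² = 3364 = 58² → right
3 of the 4 are right.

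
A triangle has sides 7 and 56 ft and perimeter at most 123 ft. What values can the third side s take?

Triangle inequality alone gives 49 < s < 63.
The perimeter condition gives s ≤ 123 − 7 − 56 = 60.
Intersecting the two: 49 < s ≤ 60.

49 < s ≤ 60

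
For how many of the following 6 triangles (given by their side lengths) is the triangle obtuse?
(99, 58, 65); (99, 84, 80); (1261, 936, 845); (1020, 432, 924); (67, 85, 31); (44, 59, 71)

2

(99,58,65): 58²+65² = 7589 < 9801 = 99² → obtuse
(99,84,80): 80²+84² = 13456 > 9801 = 99² → acute
(1261,936,845): 845²+936² = 1590121 = 1261² → right
(1020,432,924): 432²+924² = 1040400 = 1020² → right
(67,85,31): 31²+67² = 5450 < 7225 = 85² → obtuse
(44,59,71): 44²+59² = 5417 > 5041 = 71² → acute
2 of the 6 are obtuse.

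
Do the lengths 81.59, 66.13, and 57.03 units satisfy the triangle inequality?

Yes

The longest side is 81.59, and the other two sum to 123.16.
Since 123.16 > 81.59, the triangle inequality holds.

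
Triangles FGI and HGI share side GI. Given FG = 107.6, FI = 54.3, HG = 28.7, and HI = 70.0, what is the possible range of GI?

53.3 < GI < 98.7

From triangle FGI: |107.6 − 54.3| < GI < 107.6 + 54.3, i.e. 53.3 < GI < 161.9.
From triangle HGI: 41.3 < GI < 98.7.
Both must hold, so GI lies in the intersection.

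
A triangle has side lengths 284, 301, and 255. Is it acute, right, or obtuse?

acute

Compare the square of the longest side to the sum of squares of the other two: 255² + 284² = 145681 > 90601 = 301².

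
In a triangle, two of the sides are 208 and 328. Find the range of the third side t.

120 < t < 536

By the triangle inequality, t must be less than 208 + 328 = 536 and greater than |208 − 328| = 120.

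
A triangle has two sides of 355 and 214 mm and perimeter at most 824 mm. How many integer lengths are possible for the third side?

Triangle inequality: 141 < x < 569. Perimeter ≤ 824 gives x ≤ 824 − 355 − 214 = 255.
So 141 < x ≤ 255; integers 142 through 255: 114 values.

114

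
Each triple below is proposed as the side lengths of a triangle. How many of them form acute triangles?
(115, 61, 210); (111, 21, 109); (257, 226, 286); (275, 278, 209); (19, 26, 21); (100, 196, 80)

(115,61,210): 61+115 ≤ 210, not a triangle
(111,21,109): 21²+109² = 12322 > 12321 = 111² → acute
(257,226,286): 226²+257² = 117125 > 81796 = 286² → acute
(275,278,209): 209²+275² = 119306 > 77284 = 278² → acute
(19,26,21): 19²+21² = 802 > 676 = 26² → acute
(100,196,80): 80+100 ≤ 196, not a triangle
4 of the 6 are acute.

4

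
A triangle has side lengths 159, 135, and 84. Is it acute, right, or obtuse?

Compare the square of the longest side to the sum of squares of the other two: 84² + 135² = 25281 = 159².

right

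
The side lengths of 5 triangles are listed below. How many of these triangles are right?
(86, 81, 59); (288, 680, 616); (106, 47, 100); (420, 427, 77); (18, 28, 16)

(86,81,59): 59²+81² = 10042 > 7396 = 86² → acute
(288,680,616): 288²+616² = 462400 = 680² → right
(106,47,100): 47²+100² = 12209 > 11236 = 106² → acute
(420,427,77): 77²+420² = 182329 = 427² → right
(18,28,16): 16²+18² = 580 < 784 = 28² → obtuse
2 of the 5 are right.

2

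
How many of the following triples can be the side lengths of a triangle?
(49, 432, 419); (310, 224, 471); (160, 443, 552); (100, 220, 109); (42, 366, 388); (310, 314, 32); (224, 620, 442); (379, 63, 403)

7

(49,419,432): 49+419 > 432 → valid
(224,310,471): 224+310 > 471 → valid
(160,443,552): 160+443 > 552 → valid
(100,109,220): 100+109 ≤ 220 → not valid
(42,366,388): 42+366 > 388 → valid
(32,310,314): 32+310 > 314 → valid
(224,442,620): 224+442 > 620 → valid
(63,379,403): 63+379 > 403 → valid
7 of the 8 triples form a triangle.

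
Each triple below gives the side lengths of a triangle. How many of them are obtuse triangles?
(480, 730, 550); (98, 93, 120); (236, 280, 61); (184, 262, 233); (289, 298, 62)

(480,730,550): 480²+550² = 532900 = 730² → right
(98,93,120): 93²+98² = 18253 > 14400 = 120² → acute
(236,280,61): 61²+236² = 59417 < 78400 = 280² → obtuse
(184,262,233): 184²+233² = 88145 > 68644 = 262² → acute
(289,298,62): 62²+289² = 87365 < 88804 = 298² → obtuse
2 of the 5 are obtuse.

2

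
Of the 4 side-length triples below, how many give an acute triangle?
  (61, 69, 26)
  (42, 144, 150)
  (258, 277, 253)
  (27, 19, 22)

2

(61,69,26): 26²+61² = 4397 < 4761 = 69² → obtuse
(42,144,150): 42²+144² = 22500 = 150² → right
(258,277,253): 253²+258² = 130573 > 76729 = 277² → acute
(27,19,22): 19²+22² = 845 > 729 = 27² → acute
2 of the 4 are acute.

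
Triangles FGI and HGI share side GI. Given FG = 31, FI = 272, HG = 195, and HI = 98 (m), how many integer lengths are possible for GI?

From triangle FGI: 241 < GI < 303.
From triangle HGI: 97 < GI < 293.
Intersection: 241 < GI < 293, so integers 242 through 292: 51 values.

51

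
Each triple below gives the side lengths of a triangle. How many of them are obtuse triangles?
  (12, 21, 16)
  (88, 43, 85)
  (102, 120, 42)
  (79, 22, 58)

(12,21,16): 12²+16² = 400 < 441 = 21² → obtuse
(88,43,85): 43²+85² = 9074 > 7744 = 88² → acute
(102,120,42): 42²+102² = 12168 < 14400 = 120² → obtuse
(79,22,58): 22²+58² = 3848 < 6241 = 79² → obtuse
3 of the 4 are obtuse.

3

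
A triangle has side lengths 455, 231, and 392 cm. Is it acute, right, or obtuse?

right

Compare the square of the longest side to the sum of squares of the other two: 231² + 392² = 207025 = 455².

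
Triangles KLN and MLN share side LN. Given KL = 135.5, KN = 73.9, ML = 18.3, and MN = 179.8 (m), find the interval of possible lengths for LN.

From triangle KLN: |135.5 − 73.9| < LN < 135.5 + 73.9, i.e. 61.6 < LN < 209.4.
From triangle MLN: 161.5 < LN < 198.1.
Both must hold, so LN lies in the intersection.

161.5 < LN < 198.1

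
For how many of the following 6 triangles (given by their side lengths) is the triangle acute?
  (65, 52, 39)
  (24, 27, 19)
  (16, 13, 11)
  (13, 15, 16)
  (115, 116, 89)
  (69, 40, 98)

4

(65,52,39): 39²+52² = 4225 = 65² → right
(24,27,19): 19²+24² = 937 > 729 = 27² → acute
(16,13,11): 11²+13² = 290 > 256 = 16² → acute
(13,15,16): 13²+15² = 394 > 256 = 16² → acute
(115,116,89): 89²+115² = 21146 > 13456 = 116² → acute
(69,40,98): 40²+69² = 6361 < 9604 = 98² → obtuse
4 of the 6 are acute.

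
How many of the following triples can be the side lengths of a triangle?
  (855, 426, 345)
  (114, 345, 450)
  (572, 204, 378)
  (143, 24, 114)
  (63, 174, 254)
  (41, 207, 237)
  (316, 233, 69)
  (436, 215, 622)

(345,426,855): 345+426 ≤ 855 → not valid
(114,345,450): 114+345 > 450 → valid
(204,378,572): 204+378 > 572 → valid
(24,114,143): 24+114 ≤ 143 → not valid
(63,174,254): 63+174 ≤ 254 → not valid
(41,207,237): 41+207 > 237 → valid
(69,233,316): 69+233 ≤ 316 → not valid
(215,436,622): 215+436 > 622 → valid
4 of the 8 triples form a triangle.

4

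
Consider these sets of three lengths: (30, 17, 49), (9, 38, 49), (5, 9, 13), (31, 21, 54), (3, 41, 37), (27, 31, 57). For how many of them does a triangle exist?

2

(17,30,49): 17+30 ≤ 49 → not valid
(9,38,49): 9+38 ≤ 49 → not valid
(5,9,13): 5+9 > 13 → valid
(21,31,54): 21+31 ≤ 54 → not valid
(3,37,41): 3+37 ≤ 41 → not valid
(27,31,57): 27+31 > 57 → valid
2 of the 6 triples form a triangle.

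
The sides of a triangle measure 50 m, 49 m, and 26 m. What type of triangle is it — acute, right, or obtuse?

Compare the square of the longest side to the sum of squares of the other two: 26² + 49² = 3077 > 2500 = 50².

acute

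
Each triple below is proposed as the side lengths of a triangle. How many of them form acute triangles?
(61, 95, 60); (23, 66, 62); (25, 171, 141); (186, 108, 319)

1

(61,95,60): 60²+61² = 7321 < 9025 = 95² → obtuse
(23,66,62): 23²+62² = 4373 > 4356 = 66² → acute
(25,171,141): 25+141 ≤ 171, not a triangle
(186,108,319): 108+186 ≤ 319, not a triangle
1 of the 4 is acute.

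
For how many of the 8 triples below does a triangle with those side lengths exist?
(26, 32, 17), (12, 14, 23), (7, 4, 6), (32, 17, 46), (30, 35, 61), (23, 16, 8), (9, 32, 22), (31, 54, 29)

(17,26,32): 17+26 > 32 → valid
(12,14,23): 12+14 > 23 → valid
(4,6,7): 4+6 > 7 → valid
(17,32,46): 17+32 > 46 → valid
(30,35,61): 30+35 > 61 → valid
(8,16,23): 8+16 > 23 → valid
(9,22,32): 9+22 ≤ 32 → not valid
(29,31,54): 29+31 > 54 → valid
7 of the 8 triples form a triangle.

7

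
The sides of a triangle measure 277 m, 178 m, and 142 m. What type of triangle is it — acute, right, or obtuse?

Compare the square of the longest side to the sum of squares of the other two: 142² + 178² = 51848 < 76729 = 277².

obtuse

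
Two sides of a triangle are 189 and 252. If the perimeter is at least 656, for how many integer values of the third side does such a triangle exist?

226

Triangle inequality: 63 < x < 441. Perimeter ≥ 656 gives x ≥ 656 − 189 − 252 = 215.
So 215 ≤ x < 441; integers 215 through 440: 226 values.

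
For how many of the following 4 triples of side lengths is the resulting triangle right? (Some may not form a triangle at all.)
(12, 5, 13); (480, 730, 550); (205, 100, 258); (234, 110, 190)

2

(12,5,13): 5²+12² = 169 = 13² → right
(480,730,550): 480²+550² = 532900 = 730² → right
(205,100,258): 100²+205² = 52025 < 66564 = 258² → obtuse
(234,110,190): 110²+190² = 48200 < 54756 = 234² → obtuse
2 of the 4 are right.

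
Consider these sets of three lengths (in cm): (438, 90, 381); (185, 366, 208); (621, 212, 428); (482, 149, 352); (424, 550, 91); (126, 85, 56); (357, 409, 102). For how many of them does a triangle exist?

6

(90,381,438): 90+381 > 438 → valid
(185,208,366): 185+208 > 366 → valid
(212,428,621): 212+428 > 621 → valid
(149,352,482): 149+352 > 482 → valid
(91,424,550): 91+424 ≤ 550 → not valid
(56,85,126): 56+85 > 126 → valid
(102,357,409): 102+357 > 409 → valid
6 of the 7 triples form a triangle.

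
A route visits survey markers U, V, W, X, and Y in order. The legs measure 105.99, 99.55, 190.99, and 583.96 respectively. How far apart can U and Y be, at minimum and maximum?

187.43 ≤ UY ≤ 980.49

The maximum is all hops collinear in one direction: 105.99 + 99.55 + 190.99 + 583.96 = 980.49.
The longest hop is 583.96; the others sum to 396.53. Folding the others back against it leaves at least 583.96 − 396.53 = 187.43.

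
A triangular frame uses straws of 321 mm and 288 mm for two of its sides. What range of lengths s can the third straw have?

By the triangle inequality, s must be less than 321 + 288 = 609 and greater than |321 − 288| = 33.

33 < s < 609 (mm)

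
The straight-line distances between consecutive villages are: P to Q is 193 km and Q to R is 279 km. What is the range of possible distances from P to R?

86 ≤ PR ≤ 472 km

By the triangle inequality, |193 − 279| ≤ PR ≤ 193 + 279.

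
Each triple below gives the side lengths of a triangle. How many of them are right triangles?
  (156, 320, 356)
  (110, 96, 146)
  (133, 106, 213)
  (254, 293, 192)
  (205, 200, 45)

3

(156,320,356): 156²+320² = 126736 = 356² → right
(110,96,146): 96²+110² = 21316 = 146² → right
(133,106,213): 106²+133² = 28925 < 45369 = 213² → obtuse
(254,293,192): 192²+254² = 101380 > 85849 = 293² → acute
(205,200,45): 45²+200² = 42025 = 205² → right
3 of the 5 are right.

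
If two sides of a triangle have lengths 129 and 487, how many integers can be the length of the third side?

257

The third side lies in the open interval (358, 616).
Integers from 359 to 615 inclusive: 615 − 359 + 1 = 257.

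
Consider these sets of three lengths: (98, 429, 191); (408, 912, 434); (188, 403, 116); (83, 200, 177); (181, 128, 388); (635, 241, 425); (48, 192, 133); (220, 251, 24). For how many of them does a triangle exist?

(98,191,429): 98+191 ≤ 429 → not valid
(408,434,912): 408+434 ≤ 912 → not valid
(116,188,403): 116+188 ≤ 403 → not valid
(83,177,200): 83+177 > 200 → valid
(128,181,388): 128+181 ≤ 388 → not valid
(241,425,635): 241+425 > 635 → valid
(48,133,192): 48+133 ≤ 192 → not valid
(24,220,251): 24+220 ≤ 251 → not valid
2 of the 8 triples form a triangle.

2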